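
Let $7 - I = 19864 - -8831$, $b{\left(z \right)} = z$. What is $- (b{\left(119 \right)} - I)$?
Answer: $-28807$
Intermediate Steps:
$I = -28688$ ($I = 7 - \left(19864 - -8831\right) = 7 - \left(19864 + 8831\right) = 7 - 28695 = -28688$)
$- (b{\left(119 \right)} - I) = - (119 - -28688) = - (119 + 28688) = \left(-1\right) 28807 = -28807$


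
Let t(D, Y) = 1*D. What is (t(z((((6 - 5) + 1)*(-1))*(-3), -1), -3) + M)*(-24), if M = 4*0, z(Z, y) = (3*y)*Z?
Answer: 432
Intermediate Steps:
z(Z, y) = 3*Z*y
t(D, Y) = D
M = 0
(t(z((((6 - 5) + 1)*(-1))*(-3), -1), -3) + M)*(-24) = (3*((((6 - 5) + 1)*(-1))*(-3))*(-1) + 0)*(-24) = (3*(((1 + 1)*(-1))*(-3))*(-1) + 0)*(-24) = (3*((2*(-1))*(-3))*(-1) + 0)*(-24) = (3*(-2*(-3))*(-1) + 0)*(-24) = (3*6*(-1) + 0)*(-24) = (-18 + 0)*(-24) = -18*(-24) = 432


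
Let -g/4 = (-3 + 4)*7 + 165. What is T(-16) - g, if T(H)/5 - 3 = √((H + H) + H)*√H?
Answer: 703 - 80*√3 ≈ 564.44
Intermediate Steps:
T(H) = 15 + 5*H*√3 (T(H) = 15 + 5*(√((H + H) + H)*√H) = 15 + 5*(√(2*H + H)*√H) = 15 + 5*(√(3*H)*√H) = 15 + 5*((√3*√H)*√H) = 15 + 5*(H*√3) = 15 + 5*H*√3)
g = -688 (g = -4*((-3 + 4)*7 + 165) = -4*(1*7 + 165) = -4*(7 + 165) = -4*172 = -688)
T(-16) - g = (15 + 5*(-16)*√3) - 1*(-688) = (15 - 80*√3) + 688 = 703 - 80*√3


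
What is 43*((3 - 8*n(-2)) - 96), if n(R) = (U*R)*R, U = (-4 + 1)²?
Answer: -16383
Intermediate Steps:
U = 9 (U = (-3)² = 9)
n(R) = 9*R² (n(R) = (9*R)*R = 9*R²)
43*((3 - 8*n(-2)) - 96) = 43*((3 - 72*(-2)²) - 96) = 43*((3 - 72*4) - 96) = 43*((3 - 8*36) - 96) = 43*((3 - 288) - 96) = 43*(-285 - 96) = 43*(-381) = -16383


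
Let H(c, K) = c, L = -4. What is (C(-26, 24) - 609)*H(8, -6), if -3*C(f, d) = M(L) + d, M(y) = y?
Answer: -14776/3 ≈ -4925.3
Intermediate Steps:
C(f, d) = 4/3 - d/3 (C(f, d) = -(-4 + d)/3 = 4/3 - d/3)
(C(-26, 24) - 609)*H(8, -6) = ((4/3 - ⅓*24) - 609)*8 = ((4/3 - 8) - 609)*8 = (-20/3 - 609)*8 = -1847/3*8 = -14776/3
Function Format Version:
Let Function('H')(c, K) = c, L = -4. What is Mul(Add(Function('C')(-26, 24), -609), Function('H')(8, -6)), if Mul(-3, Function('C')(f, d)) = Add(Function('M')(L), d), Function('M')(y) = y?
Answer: Rational(-14776, 3) ≈ -4925.3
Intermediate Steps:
Function('C')(f, d) = Add(Rational(4, 3), Mul(Rational(-1, 3), d)) (Function('C')(f, d) = Mul(Rational(-1, 3), Add(-4, d)) = Add(Rational(4, 3), Mul(Rational(-1, 3), d)))
Mul(Add(Function('C')(-26, 24), -609), Function('H')(8, -6)) = Mul(Add(Add(Rational(4, 3), Mul(Rational(-1, 3), 24)), -609), 8) = Mul(Add(Add(Rational(4, 3), -8), -609), 8) = Mul(Add(Rational(-20, 3), -609), 8) = Mul(Rational(-1847, 3), 8) = Rational(-14776, 3)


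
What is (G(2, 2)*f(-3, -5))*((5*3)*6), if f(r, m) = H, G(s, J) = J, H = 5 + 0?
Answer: 900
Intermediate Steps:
H = 5
f(r, m) = 5
(G(2, 2)*f(-3, -5))*((5*3)*6) = (2*5)*((5*3)*6) = 10*(15*6) = 10*90 = 900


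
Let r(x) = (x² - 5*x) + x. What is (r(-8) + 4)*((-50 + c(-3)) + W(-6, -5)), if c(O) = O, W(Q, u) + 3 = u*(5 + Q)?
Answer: -5100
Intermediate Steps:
r(x) = x² - 4*x
W(Q, u) = -3 + u*(5 + Q)
(r(-8) + 4)*((-50 + c(-3)) + W(-6, -5)) = (-8*(-4 - 8) + 4)*((-50 - 3) + (-3 + 5*(-5) - 6*(-5))) = (-8*(-12) + 4)*(-53 + (-3 - 25 + 30)) = (96 + 4)*(-53 + 2) = 100*(-51) = -5100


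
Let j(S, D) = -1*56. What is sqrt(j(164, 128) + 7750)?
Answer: sqrt(7694) ≈ 87.715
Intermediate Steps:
j(S, D) = -56
sqrt(j(164, 128) + 7750) = sqrt(-56 + 7750) = sqrt(7694)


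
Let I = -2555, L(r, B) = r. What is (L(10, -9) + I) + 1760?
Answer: -785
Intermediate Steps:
(L(10, -9) + I) + 1760 = (10 - 2555) + 1760 = -2545 + 1760 = -785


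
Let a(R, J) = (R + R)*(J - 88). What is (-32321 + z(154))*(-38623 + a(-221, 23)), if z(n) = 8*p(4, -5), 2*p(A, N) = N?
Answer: 319949513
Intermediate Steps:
a(R, J) = 2*R*(-88 + J) (a(R, J) = (2*R)*(-88 + J) = 2*R*(-88 + J))
p(A, N) = N/2
z(n) = -20 (z(n) = 8*((1/2)*(-5)) = 8*(-5/2) = -20)
(-32321 + z(154))*(-38623 + a(-221, 23)) = (-32321 - 20)*(-38623 + 2*(-221)*(-88 + 23)) = -32341*(-38623 + 2*(-221)*(-65)) = -32341*(-38623 + 28730) = -32341*(-9893) = 319949513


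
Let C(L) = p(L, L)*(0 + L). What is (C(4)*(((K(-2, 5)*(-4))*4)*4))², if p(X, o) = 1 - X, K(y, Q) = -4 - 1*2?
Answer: 21233664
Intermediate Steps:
K(y, Q) = -6 (K(y, Q) = -4 - 2 = -6)
C(L) = L*(1 - L) (C(L) = (1 - L)*(0 + L) = (1 - L)*L = L*(1 - L))
(C(4)*(((K(-2, 5)*(-4))*4)*4))² = ((4*(1 - 1*4))*((-6*(-4)*4)*4))² = ((4*(1 - 4))*((24*4)*4))² = ((4*(-3))*(96*4))² = (-12*384)² = (-4608)² = 21233664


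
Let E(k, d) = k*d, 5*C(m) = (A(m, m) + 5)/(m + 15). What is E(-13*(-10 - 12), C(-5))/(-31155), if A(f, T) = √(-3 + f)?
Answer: -143/155775 - 286*I*√2/778875 ≈ -0.00091799 - 0.00051929*I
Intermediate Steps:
C(m) = (5 + √(-3 + m))/(5*(15 + m)) (C(m) = ((√(-3 + m) + 5)/(m + 15))/5 = ((5 + √(-3 + m))/(15 + m))/5 = (5 + √(-3 + m))/(5*(15 + m)))
E(k, d) = d*k
E(-13*(-10 - 12), C(-5))/(-31155) = (((5 + √(-3 - 5))/(5*(15 - 5)))*(-13*(-10 - 12)))/(-31155) = (((⅕)*(5 + √(-8))/10)*(-13*(-22)))*(-1/31155) = (((⅕)*(⅒)*(5 + 2*I*√2))*286)*(-1/31155) = ((⅒ + I*√2/25)*286)*(-1/31155) = (143/5 + 286*I*√2/25)*(-1/31155) = -143/155775 - 286*I*√2/778875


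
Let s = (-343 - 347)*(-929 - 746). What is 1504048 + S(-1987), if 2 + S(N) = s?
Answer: 2659796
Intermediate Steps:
s = 1155750 (s = -690*(-1675) = 1155750)
S(N) = 1155748 (S(N) = -2 + 1155750 = 1155748)
1504048 + S(-1987) = 1504048 + 1155748 = 2659796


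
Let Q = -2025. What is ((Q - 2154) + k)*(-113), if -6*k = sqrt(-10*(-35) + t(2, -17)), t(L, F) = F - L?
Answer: 472227 + 113*sqrt(331)/6 ≈ 4.7257e+5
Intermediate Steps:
k = -sqrt(331)/6 (k = -sqrt(-10*(-35) + (-17 - 1*2))/6 = -sqrt(350 + (-17 - 2))/6 = -sqrt(350 - 19)/6 = -sqrt(331)/6 ≈ -3.0322)
((Q - 2154) + k)*(-113) = ((-2025 - 2154) - sqrt(331)/6)*(-113) = (-4179 - sqrt(331)/6)*(-113) = 472227 + 113*sqrt(331)/6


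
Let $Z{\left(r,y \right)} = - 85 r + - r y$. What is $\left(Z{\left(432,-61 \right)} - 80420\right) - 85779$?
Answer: $-176567$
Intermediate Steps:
$Z{\left(r,y \right)} = - 85 r - r y$
$\left(Z{\left(432,-61 \right)} - 80420\right) - 85779 = \left(\left(-1\right) 432 \left(85 - 61\right) - 80420\right) - 85779 = \left(\left(-1\right) 432 \cdot 24 - 80420\right) - 85779 = \left(-10368 - 80420\right) - 85779 = -90788 - 85779 = -176567$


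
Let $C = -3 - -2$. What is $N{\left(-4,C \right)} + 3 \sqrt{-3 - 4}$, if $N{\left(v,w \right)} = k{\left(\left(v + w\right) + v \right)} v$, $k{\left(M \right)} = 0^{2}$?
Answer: $3 i \sqrt{7} \approx 7.9373 i$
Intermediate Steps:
$k{\left(M \right)} = 0$
$C = -1$ ($C = -3 + 2 = -1$)
$N{\left(v,w \right)} = 0$ ($N{\left(v,w \right)} = 0 v = 0$)
$N{\left(-4,C \right)} + 3 \sqrt{-3 - 4} = 0 + 3 \sqrt{-3 - 4} = 0 + 3 \sqrt{-7} = 0 + 3 i \sqrt{7} = 3 i \sqrt{7}$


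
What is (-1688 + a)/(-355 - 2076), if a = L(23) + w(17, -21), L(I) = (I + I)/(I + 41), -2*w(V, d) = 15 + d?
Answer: 53897/77792 ≈ 0.69283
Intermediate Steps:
w(V, d) = -15/2 - d/2 (w(V, d) = -(15 + d)/2 = -15/2 - d/2)
L(I) = 2*I/(41 + I) (L(I) = (2*I)/(41 + I) = 2*I/(41 + I))
a = 119/32 (a = 2*23/(41 + 23) + (-15/2 - ½*(-21)) = 2*23/64 + (-15/2 + 21/2) = 2*23*(1/64) + 3 = 23/32 + 3 = 119/32 ≈ 3.7188)
(-1688 + a)/(-355 - 2076) = (-1688 + 119/32)/(-355 - 2076) = -53897/32/(-2431) = -53897/32*(-1/2431) = 53897/77792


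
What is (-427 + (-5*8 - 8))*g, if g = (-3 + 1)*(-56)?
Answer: -53200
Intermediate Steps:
g = 112 (g = -2*(-56) = 112)
(-427 + (-5*8 - 8))*g = (-427 + (-5*8 - 8))*112 = (-427 + (-40 - 8))*112 = (-427 - 48)*112 = -475*112 = -53200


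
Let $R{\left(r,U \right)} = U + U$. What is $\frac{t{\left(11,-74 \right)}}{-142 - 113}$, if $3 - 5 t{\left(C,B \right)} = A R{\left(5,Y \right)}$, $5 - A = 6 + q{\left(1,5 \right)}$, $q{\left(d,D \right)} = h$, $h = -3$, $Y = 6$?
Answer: $\frac{7}{425} \approx 0.016471$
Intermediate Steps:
$R{\left(r,U \right)} = 2 U$
$q{\left(d,D \right)} = -3$
$A = 2$ ($A = 5 - \left(6 - 3\right) = 5 - 3 = 2$)
$t{\left(C,B \right)} = - \frac{21}{5}$ ($t{\left(C,B \right)} = \frac{3}{5} - \frac{2 \cdot 2 \cdot 6}{5} = \frac{3}{5} - \frac{2 \cdot 12}{5} = \frac{3}{5} - \frac{24}{5} = - \frac{21}{5}$)
$\frac{t{\left(11,-74 \right)}}{-142 - 113} = \frac{1}{-142 - 113} \left(- \frac{21}{5}\right) = \frac{1}{-255} \left(- \frac{21}{5}\right) = \left(- \frac{1}{255}\right) \left(- \frac{21}{5}\right) = \frac{7}{425}$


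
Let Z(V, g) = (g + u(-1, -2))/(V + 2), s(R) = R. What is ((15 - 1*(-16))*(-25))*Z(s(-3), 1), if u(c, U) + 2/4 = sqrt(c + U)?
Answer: 775/2 + 775*I*sqrt(3) ≈ 387.5 + 1342.3*I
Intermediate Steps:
u(c, U) = -1/2 + sqrt(U + c) (u(c, U) = -1/2 + sqrt(c + U) = -1/2 + sqrt(U + c))
Z(V, g) = (-1/2 + g + I*sqrt(3))/(2 + V) (Z(V, g) = (g + (-1/2 + sqrt(-2 - 1)))/(V + 2) = (g + (-1/2 + sqrt(-3)))/(2 + V) = (g + (-1/2 + I*sqrt(3)))/(2 + V) = (-1/2 + g + I*sqrt(3))/(2 + V))
((15 - 1*(-16))*(-25))*Z(s(-3), 1) = ((15 - 1*(-16))*(-25))*((-1/2 + 1 + I*sqrt(3))/(2 - 3)) = ((15 + 16)*(-25))*((1/2 + I*sqrt(3))/(-1)) = (31*(-25))*(-(1/2 + I*sqrt(3))) = -775*(-1/2 - I*sqrt(3)) = 775/2 + 775*I*sqrt(3)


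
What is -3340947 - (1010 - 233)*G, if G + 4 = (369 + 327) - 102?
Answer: -3799377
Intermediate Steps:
G = 590 (G = -4 + ((369 + 327) - 102) = -4 + (696 - 102) = -4 + 594 = 590)
-3340947 - (1010 - 233)*G = -3340947 - (1010 - 233)*590 = -3340947 - 777*590 = -3340947 - 1*458430 = -3340947 - 458430 = -3799377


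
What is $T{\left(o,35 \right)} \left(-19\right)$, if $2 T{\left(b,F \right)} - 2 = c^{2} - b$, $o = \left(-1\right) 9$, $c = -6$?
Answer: $- \frac{893}{2} \approx -446.5$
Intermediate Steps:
$o = -9$
$T{\left(b,F \right)} = 19 - \frac{b}{2}$ ($T{\left(b,F \right)} = 1 + \frac{\left(-6\right)^{2} - b}{2} = 1 + \frac{36 - b}{2} = 1 - \left(-18 + \frac{b}{2}\right) = 19 - \frac{b}{2}$)
$T{\left(o,35 \right)} \left(-19\right) = \left(19 - - \frac{9}{2}\right) \left(-19\right) = \left(19 + \frac{9}{2}\right) \left(-19\right) = \frac{47}{2} \left(-19\right) = - \frac{893}{2}$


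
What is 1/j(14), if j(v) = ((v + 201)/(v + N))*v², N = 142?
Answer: 39/10535 ≈ 0.0037019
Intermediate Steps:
j(v) = v²*(201 + v)/(142 + v) (j(v) = ((v + 201)/(v + 142))*v² = ((201 + v)/(142 + v))*v² = v²*(201 + v)/(142 + v))
1/j(14) = 1/(14²*(201 + 14)/(142 + 14)) = 1/(196*215/156) = 1/(196*(1/156)*215) = 1/(10535/39) = 39/10535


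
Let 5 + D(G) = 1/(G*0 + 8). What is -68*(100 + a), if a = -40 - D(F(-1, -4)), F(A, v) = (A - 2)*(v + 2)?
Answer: -8823/2 ≈ -4411.5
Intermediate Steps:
F(A, v) = (-2 + A)*(2 + v)
D(G) = -39/8 (D(G) = -5 + 1/(G*0 + 8) = -5 + 1/(0 + 8) = -5 + 1/8 = -5 + ⅛ = -39/8)
a = -281/8 (a = -40 - 1*(-39/8) = -40 + 39/8 = -281/8 ≈ -35.125)
-68*(100 + a) = -68*(100 - 281/8) = -68*519/8 = -8823/2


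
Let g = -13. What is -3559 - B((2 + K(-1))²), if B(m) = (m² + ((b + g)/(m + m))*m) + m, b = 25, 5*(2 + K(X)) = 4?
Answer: -2228781/625 ≈ -3566.1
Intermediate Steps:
K(X) = -6/5 (K(X) = -2 + (⅕)*4 = -2 + ⅘ = -6/5)
B(m) = 6 + m + m² (B(m) = (m² + ((25 - 13)/(m + m))*m) + m = (m² + (12/((2*m)))*m) + m = (m² + (12*(1/(2*m)))*m) + m = (m² + (6/m)*m) + m = (m² + 6) + m = (6 + m²) + m = 6 + m + m²)
-3559 - B((2 + K(-1))²) = -3559 - (6 + (2 - 6/5)² + ((2 - 6/5)²)²) = -3559 - (6 + (⅘)² + ((⅘)²)²) = -3559 - (6 + 16/25 + (16/25)²) = -3559 - (6 + 16/25 + 256/625) = -3559 - 1*4406/625 = -3559 - 4406/625 = -2228781/625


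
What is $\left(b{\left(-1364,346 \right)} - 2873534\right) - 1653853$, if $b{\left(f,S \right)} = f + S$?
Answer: $-4528405$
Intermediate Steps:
$b{\left(f,S \right)} = S + f$
$\left(b{\left(-1364,346 \right)} - 2873534\right) - 1653853 = \left(\left(346 - 1364\right) - 2873534\right) - 1653853 = \left(-1018 - 2873534\right) - 1653853 = -2874552 - 1653853 = -4528405$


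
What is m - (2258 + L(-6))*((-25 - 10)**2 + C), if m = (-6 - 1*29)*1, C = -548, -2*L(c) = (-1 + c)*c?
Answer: -1514484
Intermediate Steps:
L(c) = -c*(-1 + c)/2 (L(c) = -(-1 + c)*c/2 = -c*(-1 + c)/2)
m = -35 (m = (-6 - 29)*1 = -35*1 = -35)
m - (2258 + L(-6))*((-25 - 10)**2 + C) = -35 - (2258 + (1/2)*(-6)*(1 - 1*(-6)))*((-25 - 10)**2 - 548) = -35 - (2258 + (1/2)*(-6)*(1 + 6))*((-35)**2 - 548) = -35 - (2258 + (1/2)*(-6)*7)*(1225 - 548) = -35 - (2258 - 21)*677 = -35 - 2237*677 = -35 - 1*1514449 = -35 - 1514449 = -1514484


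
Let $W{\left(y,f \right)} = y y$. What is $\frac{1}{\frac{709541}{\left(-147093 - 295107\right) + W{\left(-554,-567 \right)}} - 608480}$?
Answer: $- \frac{135284}{82318317861} \approx -1.6434 \cdot 10^{-6}$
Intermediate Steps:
$W{\left(y,f \right)} = y^{2}$
$\frac{1}{\frac{709541}{\left(-147093 - 295107\right) + W{\left(-554,-567 \right)}} - 608480} = \frac{1}{\frac{709541}{\left(-147093 - 295107\right) + \left(-554\right)^{2}} - 608480} = \frac{1}{\frac{709541}{-442200 + 306916} - 608480} = \frac{1}{\frac{709541}{-135284} - 608480} = \frac{1}{709541 \left(- \frac{1}{135284}\right) - 608480} = \frac{1}{- \frac{709541}{135284} - 608480} = \frac{1}{- \frac{82318317861}{135284}} = - \frac{135284}{82318317861}$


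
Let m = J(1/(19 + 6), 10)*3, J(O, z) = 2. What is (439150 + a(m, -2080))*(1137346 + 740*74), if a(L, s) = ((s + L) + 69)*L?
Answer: 509172314720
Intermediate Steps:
m = 6 (m = 2*3 = 6)
a(L, s) = L*(69 + L + s) (a(L, s) = ((L + s) + 69)*L = (69 + L + s)*L = L*(69 + L + s))
(439150 + a(m, -2080))*(1137346 + 740*74) = (439150 + 6*(69 + 6 - 2080))*(1137346 + 740*74) = (439150 + 6*(-2005))*(1137346 + 54760) = (439150 - 12030)*1192106 = 427120*1192106 = 509172314720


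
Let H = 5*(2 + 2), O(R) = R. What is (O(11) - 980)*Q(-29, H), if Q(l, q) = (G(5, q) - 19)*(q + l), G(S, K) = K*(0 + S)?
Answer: 706401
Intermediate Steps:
G(S, K) = K*S
H = 20 (H = 5*4 = 20)
Q(l, q) = (-19 + 5*q)*(l + q) (Q(l, q) = (q*5 - 19)*(q + l) = (5*q - 19)*(l + q) = (-19 + 5*q)*(l + q))
(O(11) - 980)*Q(-29, H) = (11 - 980)*(-19*(-29) - 19*20 + 5*20² + 5*(-29)*20) = -969*(551 - 380 + 5*400 - 2900) = -969*(551 - 380 + 2000 - 2900) = -969*(-729) = 706401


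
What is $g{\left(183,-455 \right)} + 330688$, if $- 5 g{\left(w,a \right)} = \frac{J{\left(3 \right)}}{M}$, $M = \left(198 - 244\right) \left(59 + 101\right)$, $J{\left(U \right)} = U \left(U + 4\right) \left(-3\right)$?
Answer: $\frac{12169318337}{36800} \approx 3.3069 \cdot 10^{5}$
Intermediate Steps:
$J{\left(U \right)} = - 3 U \left(4 + U\right)$ ($J{\left(U \right)} = U \left(4 + U\right) \left(-3\right) = - 3 U \left(4 + U\right)$)
$M = -7360$ ($M = \left(-46\right) 160 = -7360$)
$g{\left(w,a \right)} = - \frac{63}{36800}$ ($g{\left(w,a \right)} = - \frac{\left(-3\right) 3 \left(4 + 3\right) \frac{1}{-7360}}{5} = - \frac{\left(-3\right) 3 \cdot 7 \left(- \frac{1}{7360}\right)}{5} = - \frac{\left(-63\right) \left(- \frac{1}{7360}\right)}{5} = \left(- \frac{1}{5}\right) \frac{63}{7360} = - \frac{63}{36800}$)
$g{\left(183,-455 \right)} + 330688 = - \frac{63}{36800} + 330688 = \frac{12169318337}{36800}$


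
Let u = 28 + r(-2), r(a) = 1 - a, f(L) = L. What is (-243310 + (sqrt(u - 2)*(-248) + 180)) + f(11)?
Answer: -243119 - 248*sqrt(29) ≈ -2.4445e+5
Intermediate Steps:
u = 31 (u = 28 + (1 - 1*(-2)) = 28 + (1 + 2) = 28 + 3 = 31)
(-243310 + (sqrt(u - 2)*(-248) + 180)) + f(11) = (-243310 + (sqrt(31 - 2)*(-248) + 180)) + 11 = (-243310 + (sqrt(29)*(-248) + 180)) + 11 = (-243310 + (-248*sqrt(29) + 180)) + 11 = (-243310 + (180 - 248*sqrt(29))) + 11 = (-243130 - 248*sqrt(29)) + 11 = -243119 - 248*sqrt(29)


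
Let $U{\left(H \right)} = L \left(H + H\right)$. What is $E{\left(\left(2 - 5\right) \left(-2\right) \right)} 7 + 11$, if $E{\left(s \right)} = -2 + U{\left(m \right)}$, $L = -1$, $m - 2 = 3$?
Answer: $-73$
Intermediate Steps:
$m = 5$ ($m = 2 + 3 = 5$)
$U{\left(H \right)} = - 2 H$ ($U{\left(H \right)} = - (H + H) = - 2 H$)
$E{\left(s \right)} = -12$ ($E{\left(s \right)} = -2 - 10 = -12$)
$E{\left(\left(2 - 5\right) \left(-2\right) \right)} 7 + 11 = \left(-12\right) 7 + 11 = -84 + 11 = -73$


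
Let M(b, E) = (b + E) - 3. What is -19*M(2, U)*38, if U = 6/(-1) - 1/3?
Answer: 15884/3 ≈ 5294.7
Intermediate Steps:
U = -19/3 (U = 6*(-1) - 1*1/3 = -6 - 1/3 = -19/3 ≈ -6.3333)
M(b, E) = -3 + E + b (M(b, E) = (E + b) - 3 = -3 + E + b)
-19*M(2, U)*38 = -19*(-3 - 19/3 + 2)*38 = -19*(-22/3)*38 = (418/3)*38 = 15884/3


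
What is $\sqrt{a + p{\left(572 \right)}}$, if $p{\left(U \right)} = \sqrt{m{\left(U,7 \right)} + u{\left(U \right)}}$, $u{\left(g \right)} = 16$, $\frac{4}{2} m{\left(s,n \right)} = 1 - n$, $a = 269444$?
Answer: $\sqrt{269444 + \sqrt{13}} \approx 519.08$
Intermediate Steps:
$m{\left(s,n \right)} = \frac{1}{2} - \frac{n}{2}$ ($m{\left(s,n \right)} = \frac{1 - n}{2} = \frac{1}{2} - \frac{n}{2}$)
$p{\left(U \right)} = \sqrt{13}$ ($p{\left(U \right)} = \sqrt{\left(\frac{1}{2} - \frac{7}{2}\right) + 16} = \sqrt{-3 + 16} = \sqrt{13}$)
$\sqrt{a + p{\left(572 \right)}} = \sqrt{269444 + \sqrt{13}}$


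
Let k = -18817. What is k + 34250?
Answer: 15433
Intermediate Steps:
k + 34250 = -18817 + 34250 = 15433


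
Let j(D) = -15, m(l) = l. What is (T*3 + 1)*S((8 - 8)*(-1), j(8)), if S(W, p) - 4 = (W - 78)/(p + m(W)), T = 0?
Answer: 46/5 ≈ 9.2000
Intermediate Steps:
S(W, p) = 4 + (-78 + W)/(W + p) (S(W, p) = 4 + (W - 78)/(p + W) = 4 + (-78 + W)/(W + p))
(T*3 + 1)*S((8 - 8)*(-1), j(8)) = (0*3 + 1)*((-78 + 4*(-15) + 5*((8 - 8)*(-1)))/((8 - 8)*(-1) - 15)) = (0 + 1)*((-78 - 60 + 5*(0*(-1)))/(0*(-1) - 15)) = 1*((-78 - 60 + 5*0)/(0 - 15)) = 1*((-78 - 60 + 0)/(-15)) = 1*(-1/15*(-138)) = 1*(46/5) = 46/5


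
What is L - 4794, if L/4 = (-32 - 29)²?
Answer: 10090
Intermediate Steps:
L = 14884 (L = 4*(-32 - 29)² = 4*(-61)² = 4*3721 = 14884)
L - 4794 = 14884 - 4794 = 10090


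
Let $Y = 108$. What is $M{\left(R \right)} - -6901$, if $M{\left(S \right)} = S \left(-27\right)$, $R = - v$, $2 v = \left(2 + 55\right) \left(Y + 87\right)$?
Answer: $\frac{313907}{2} \approx 1.5695 \cdot 10^{5}$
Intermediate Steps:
$v = \frac{11115}{2}$ ($v = \frac{\left(2 + 55\right) \left(108 + 87\right)}{2} = \frac{57 \cdot 195}{2} = \frac{1}{2} \cdot 11115 = \frac{11115}{2} \approx 5557.5$)
$R = - \frac{11115}{2}$ ($R = \left(-1\right) \frac{11115}{2} = - \frac{11115}{2} \approx -5557.5$)
$M{\left(S \right)} = - 27 S$
$M{\left(R \right)} - -6901 = \left(-27\right) \left(- \frac{11115}{2}\right) - -6901 = \frac{300105}{2} + 6901 = \frac{313907}{2}$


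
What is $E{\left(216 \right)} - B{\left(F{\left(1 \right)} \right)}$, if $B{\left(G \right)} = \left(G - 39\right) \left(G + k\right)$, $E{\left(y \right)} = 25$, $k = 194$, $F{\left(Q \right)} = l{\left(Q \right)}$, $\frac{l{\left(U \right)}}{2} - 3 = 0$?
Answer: $6625$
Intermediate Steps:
$l{\left(U \right)} = 6$ ($l{\left(U \right)} = 6 + 2 \cdot 0 = 6 + 0 = 6$)
$F{\left(Q \right)} = 6$
$B{\left(G \right)} = \left(-39 + G\right) \left(194 + G\right)$ ($B{\left(G \right)} = \left(G - 39\right) \left(G + 194\right) = \left(-39 + G\right) \left(194 + G\right)$)
$E{\left(216 \right)} - B{\left(F{\left(1 \right)} \right)} = 25 - \left(-7566 + 6^{2} + 155 \cdot 6\right) = 25 - \left(-7566 + 36 + 930\right) = 25 - -6600 = 25 + 6600 = 6625$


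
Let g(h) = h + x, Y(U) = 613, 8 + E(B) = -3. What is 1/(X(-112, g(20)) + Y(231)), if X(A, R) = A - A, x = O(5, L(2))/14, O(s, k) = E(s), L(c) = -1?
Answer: 1/613 ≈ 0.0016313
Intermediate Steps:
E(B) = -11 (E(B) = -8 - 3 = -11)
O(s, k) = -11
x = -11/14 ≈ -0.78571
g(h) = -11/14 + h (g(h) = h - 11/14 = -11/14 + h)
X(A, R) = 0
1/(X(-112, g(20)) + Y(231)) = 1/(0 + 613) = 1/613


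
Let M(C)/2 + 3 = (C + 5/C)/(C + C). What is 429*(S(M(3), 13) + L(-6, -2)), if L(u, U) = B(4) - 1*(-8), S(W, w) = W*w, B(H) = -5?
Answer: -70499/3 ≈ -23500.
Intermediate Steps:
M(C) = -6 + (C + 5/C)/C (M(C) = -6 + 2*((C + 5/C)/(C + C)) = -6 + 2*((C + 5/C)/((2*C))) = -6 + 2*((C + 5/C)*(1/(2*C))) = -6 + 2*((C + 5/C)/(2*C)) = -6 + (C + 5/C)/C)
L(u, U) = 3 (L(u, U) = -5 - 1*(-8) = -5 + 8 = 3)
429*(S(M(3), 13) + L(-6, -2)) = 429*((-5 + 5/3**2)*13 + 3) = 429*((-5 + 5*(1/9))*13 + 3) = 429*((-5 + 5/9)*13 + 3) = 429*(-40/9*13 + 3) = 429*(-520/9 + 3) = 429*(-493/9) = -70499/3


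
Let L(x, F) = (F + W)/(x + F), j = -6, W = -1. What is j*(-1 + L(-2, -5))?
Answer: 6/7 ≈ 0.85714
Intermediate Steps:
L(x, F) = (-1 + F)/(F + x) (L(x, F) = (F - 1)/(x + F) = (-1 + F)/(F + x))
j*(-1 + L(-2, -5)) = -6*(-1 + (-1 - 5)/(-5 - 2)) = -6*(-1 - 6/(-7)) = -6*(-1 - ⅐*(-6)) = -6*(-1 + 6/7) = -6*(-⅐) = 6/7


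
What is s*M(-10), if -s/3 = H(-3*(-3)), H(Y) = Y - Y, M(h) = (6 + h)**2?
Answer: 0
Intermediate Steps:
H(Y) = 0
s = 0 (s = -3*0 = 0)
s*M(-10) = 0*(6 - 10)**2 = 0*(-4)**2 = 0*16 = 0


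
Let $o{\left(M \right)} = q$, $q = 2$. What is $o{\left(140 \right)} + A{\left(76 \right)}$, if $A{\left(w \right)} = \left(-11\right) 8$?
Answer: $-86$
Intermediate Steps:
$o{\left(M \right)} = 2$
$A{\left(w \right)} = -88$
$o{\left(140 \right)} + A{\left(76 \right)} = 2 - 88 = -86$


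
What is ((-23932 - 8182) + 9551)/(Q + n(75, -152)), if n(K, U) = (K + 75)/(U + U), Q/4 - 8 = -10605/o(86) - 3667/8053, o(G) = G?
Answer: 1187590147704/24399767677 ≈ 48.672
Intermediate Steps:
Q = -160353926/346279 (Q = 32 + 4*(-10605/86 - 3667/8053) = 32 + 4*(-85717427/692558) = 32 - 171434854/346279 = -160353926/346279 ≈ -463.08)
n(K, U) = (75 + K)/(2*U) (n(K, U) = (75 + K)/((2*U)) = (75 + K)*(1/(2*U)) = (75 + K)/(2*U))
((-23932 - 8182) + 9551)/(Q + n(75, -152)) = ((-23932 - 8182) + 9551)/(-160353926/346279 + (½)*(75 + 75)/(-152)) = (-32114 + 9551)/(-160353926/346279 + (½)*(-1/152)*150) = -22563/(-160353926/346279 - 75/152) = -22563/(-24399767677/52634408) = -22563*(-52634408/24399767677) = 1187590147704/24399767677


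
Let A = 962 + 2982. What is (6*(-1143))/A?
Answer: -3429/1972 ≈ -1.7388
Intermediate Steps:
A = 3944
(6*(-1143))/A = (6*(-1143))/3944 = -6858*1/3944 = -3429/1972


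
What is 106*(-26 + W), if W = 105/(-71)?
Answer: -206806/71 ≈ -2912.8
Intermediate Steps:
W = -105/71 (W = 105*(-1/71) = -105/71 ≈ -1.4789)
106*(-26 + W) = 106*(-26 - 105/71) = 106*(-1951/71) = -206806/71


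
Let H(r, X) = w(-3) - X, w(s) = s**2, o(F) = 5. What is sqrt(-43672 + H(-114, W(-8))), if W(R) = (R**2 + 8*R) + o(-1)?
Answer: 6*I*sqrt(1213) ≈ 208.97*I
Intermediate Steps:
W(R) = 5 + R**2 + 8*R (W(R) = (R**2 + 8*R) + 5 = 5 + R**2 + 8*R)
H(r, X) = 9 - X (H(r, X) = (-3)**2 - X = 9 - X)
sqrt(-43672 + H(-114, W(-8))) = sqrt(-43672 + (9 - (5 + (-8)**2 + 8*(-8)))) = sqrt(-43672 + (9 - (5 + 64 - 64))) = sqrt(-43672 + (9 - 1*5)) = sqrt(-43672 + (9 - 5)) = sqrt(-43672 + 4) = sqrt(-43668) = 6*I*sqrt(1213)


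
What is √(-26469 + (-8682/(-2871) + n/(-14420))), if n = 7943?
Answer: I*√1260060383769722535/6899970 ≈ 162.69*I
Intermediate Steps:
√(-26469 + (-8682/(-2871) + n/(-14420))) = √(-26469 + (-8682/(-2871) + 7943/(-14420))) = √(-26469 + (-8682*(-1/2871) + 7943*(-1/14420))) = √(-26469 + (2894/957 - 7943/14420)) = √(-26469 + 34130029/13799940) = √(-365236481831/13799940) = I*√1260060383769722535/6899970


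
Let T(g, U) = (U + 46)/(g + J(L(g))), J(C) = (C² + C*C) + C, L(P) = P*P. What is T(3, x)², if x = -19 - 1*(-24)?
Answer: 289/3364 ≈ 0.085910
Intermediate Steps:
L(P) = P²
J(C) = C + 2*C² (J(C) = (C² + C²) + C = 2*C² + C = C + 2*C²)
x = 5 (x = -19 + 24 = 5)
T(g, U) = (46 + U)/(g + g²*(1 + 2*g²)) (T(g, U) = (U + 46)/(g + g²*(1 + 2*g²)) = (46 + U)/(g + g²*(1 + 2*g²)))
T(3, x)² = ((46 + 5)/(3*(1 + 3 + 2*3³)))² = ((⅓)*51/(1 + 3 + 2*27))² = ((⅓)*51/(1 + 3 + 54))² = ((⅓)*51/58)² = ((⅓)*(1/58)*51)² = (17/58)² = 289/3364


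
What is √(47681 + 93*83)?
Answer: 10*√554 ≈ 235.37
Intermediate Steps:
√(47681 + 93*83) = √(47681 + 7719) = √55400 = 10*√554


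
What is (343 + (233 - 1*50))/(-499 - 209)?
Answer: -263/354 ≈ -0.74294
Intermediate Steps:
(343 + (233 - 1*50))/(-499 - 209) = (343 + (233 - 50))/(-708) = (343 + 183)*(-1/708) = 526*(-1/708) = -263/354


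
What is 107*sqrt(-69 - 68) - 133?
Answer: -133 + 107*I*sqrt(137) ≈ -133.0 + 1252.4*I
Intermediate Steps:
107*sqrt(-69 - 68) - 133 = 107*sqrt(-137) - 133 = 107*(I*sqrt(137)) - 133 = 107*I*sqrt(137) - 133 = -133 + 107*I*sqrt(137)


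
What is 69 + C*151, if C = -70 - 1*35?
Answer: -15786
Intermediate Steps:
C = -105 (C = -70 - 35 = -105)
69 + C*151 = 69 - 105*151 = 69 - 15855 = -15786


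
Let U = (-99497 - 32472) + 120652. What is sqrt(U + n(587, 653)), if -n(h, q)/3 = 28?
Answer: I*sqrt(11401) ≈ 106.78*I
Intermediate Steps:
n(h, q) = -84 (n(h, q) = -3*28 = -84)
U = -11317 (U = -131969 + 120652 = -11317)
sqrt(U + n(587, 653)) = sqrt(-11317 - 84) = sqrt(-11401) = I*sqrt(11401)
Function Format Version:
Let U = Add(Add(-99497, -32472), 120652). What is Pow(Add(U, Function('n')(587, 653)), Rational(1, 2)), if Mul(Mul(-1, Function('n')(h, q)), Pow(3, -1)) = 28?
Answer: Mul(I, Pow(11401, Rational(1, 2))) ≈ Mul(106.78, I)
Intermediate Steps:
Function('n')(h, q) = -84 (Function('n')(h, q) = Mul(-3, 28) = -84)
U = -11317 (U = Add(-131969, 120652) = -11317)
Pow(Add(U, Function('n')(587, 653)), Rational(1, 2)) = Pow(Add(-11317, -84), Rational(1, 2)) = Pow(-11401, Rational(1, 2)) = Mul(I, Pow(11401, Rational(1, 2)))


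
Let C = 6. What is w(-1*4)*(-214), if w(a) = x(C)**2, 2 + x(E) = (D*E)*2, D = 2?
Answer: -103576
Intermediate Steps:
x(E) = -2 + 4*E (x(E) = -2 + (2*E)*2 = -2 + 4*E)
w(a) = 484 (w(a) = (-2 + 4*6)**2 = (-2 + 24)**2 = 22**2 = 484)
w(-1*4)*(-214) = 484*(-214) = -103576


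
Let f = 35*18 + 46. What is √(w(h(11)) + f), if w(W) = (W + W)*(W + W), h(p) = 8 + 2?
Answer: 2*√269 ≈ 32.802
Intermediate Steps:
h(p) = 10
w(W) = 4*W² (w(W) = (2*W)*(2*W) = 4*W²)
f = 676 (f = 630 + 46 = 676)
√(w(h(11)) + f) = √(4*10² + 676) = √(4*100 + 676) = √(400 + 676) = √1076 = 2*√269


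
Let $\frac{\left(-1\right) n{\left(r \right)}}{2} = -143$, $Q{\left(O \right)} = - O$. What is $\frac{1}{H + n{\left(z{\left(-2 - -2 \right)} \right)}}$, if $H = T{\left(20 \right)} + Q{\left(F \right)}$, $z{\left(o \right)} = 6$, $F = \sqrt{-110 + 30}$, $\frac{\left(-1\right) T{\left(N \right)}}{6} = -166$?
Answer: $\frac{641}{821802} + \frac{i \sqrt{5}}{410901} \approx 0.00077999 + 5.4419 \cdot 10^{-6} i$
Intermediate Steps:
$T{\left(N \right)} = 996$ ($T{\left(N \right)} = \left(-6\right) \left(-166\right) = 996$)
$F = 4 i \sqrt{5}$ ($F = \sqrt{-80} = 4 i \sqrt{5} \approx 8.9443 i$)
$H = 996 - 4 i \sqrt{5} \approx 996.0 - 8.9443 i$
$n{\left(r \right)} = 286$ ($n{\left(r \right)} = \left(-2\right) \left(-143\right) = 286$)
$\frac{1}{H + n{\left(z{\left(-2 - -2 \right)} \right)}} = \frac{1}{\left(996 - 4 i \sqrt{5}\right) + 286} = \frac{1}{1282 - 4 i \sqrt{5}}$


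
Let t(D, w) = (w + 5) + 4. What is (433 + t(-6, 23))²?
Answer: 216225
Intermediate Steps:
t(D, w) = 9 + w (t(D, w) = (5 + w) + 4 = 9 + w)
(433 + t(-6, 23))² = (433 + (9 + 23))² = (433 + 32)² = 465² = 216225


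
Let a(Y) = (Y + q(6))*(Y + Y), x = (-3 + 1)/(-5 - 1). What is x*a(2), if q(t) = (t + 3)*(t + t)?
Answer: 440/3 ≈ 146.67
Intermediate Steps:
q(t) = 2*t*(3 + t) (q(t) = (3 + t)*(2*t) = 2*t*(3 + t))
x = 1/3 (x = -2/(-6) = -2*(-1/6) = 1/3 ≈ 0.33333)
a(Y) = 2*Y*(108 + Y) (a(Y) = (Y + 2*6*(3 + 6))*(Y + Y) = (Y + 2*6*9)*(2*Y) = (Y + 108)*(2*Y) = (108 + Y)*(2*Y) = 2*Y*(108 + Y))
x*a(2) = (2*2*(108 + 2))/3 = (2*2*110)/3 = (1/3)*440 = 440/3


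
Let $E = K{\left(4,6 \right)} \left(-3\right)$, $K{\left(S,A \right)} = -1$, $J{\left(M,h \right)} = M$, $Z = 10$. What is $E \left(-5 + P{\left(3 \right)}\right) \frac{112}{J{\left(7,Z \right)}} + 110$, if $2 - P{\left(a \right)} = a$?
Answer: $-178$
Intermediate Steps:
$P{\left(a \right)} = 2 - a$
$E = 3$ ($E = \left(-1\right) \left(-3\right) = 3$)
$E \left(-5 + P{\left(3 \right)}\right) \frac{112}{J{\left(7,Z \right)}} + 110 = 3 \left(-5 + \left(2 - 3\right)\right) \frac{112}{7} + 110 = 3 \left(-5 + \left(2 - 3\right)\right) 112 \cdot \frac{1}{7} + 110 = 3 \left(-5 - 1\right) 16 + 110 = 3 \left(-6\right) 16 + 110 = \left(-18\right) 16 + 110 = -288 + 110 = -178$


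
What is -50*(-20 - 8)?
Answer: 1400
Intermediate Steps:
-50*(-20 - 8) = -50*(-28) = 1400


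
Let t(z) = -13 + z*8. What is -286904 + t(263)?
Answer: -284813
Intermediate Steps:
t(z) = -13 + 8*z
-286904 + t(263) = -286904 + (-13 + 8*263) = -286904 + (-13 + 2104) = -286904 + 2091 = -284813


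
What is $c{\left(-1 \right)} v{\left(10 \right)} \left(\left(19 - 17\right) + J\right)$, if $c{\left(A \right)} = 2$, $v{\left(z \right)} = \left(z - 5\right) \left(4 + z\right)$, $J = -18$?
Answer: $-2240$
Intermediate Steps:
$v{\left(z \right)} = \left(-5 + z\right) \left(4 + z\right)$
$c{\left(-1 \right)} v{\left(10 \right)} \left(\left(19 - 17\right) + J\right) = 2 \left(-20 + 10^{2} - 10\right) \left(\left(19 - 17\right) - 18\right) = 2 \left(-20 + 100 - 10\right) \left(2 - 18\right) = 2 \cdot 70 \left(-16\right) = 140 \left(-16\right) = -2240$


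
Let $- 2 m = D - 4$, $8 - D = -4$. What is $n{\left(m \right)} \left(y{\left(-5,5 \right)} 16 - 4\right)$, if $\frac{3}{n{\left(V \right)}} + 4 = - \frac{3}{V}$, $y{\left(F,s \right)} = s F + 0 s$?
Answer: $\frac{4848}{13} \approx 372.92$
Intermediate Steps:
$D = 12$ ($D = 8 - -4 = 8 + 4 = 12$)
$y{\left(F,s \right)} = F s$ ($y{\left(F,s \right)} = F s + 0 = F s$)
$m = -4$ ($m = - \frac{12 - 4}{2} = \left(- \frac{1}{2}\right) 8 = -4$)
$n{\left(V \right)} = \frac{3}{-4 - \frac{3}{V}}$
$n{\left(m \right)} \left(y{\left(-5,5 \right)} 16 - 4\right) = \left(-3\right) \left(-4\right) \frac{1}{3 + 4 \left(-4\right)} \left(\left(-5\right) 5 \cdot 16 - 4\right) = \left(-3\right) \left(-4\right) \frac{1}{3 - 16} \left(\left(-25\right) 16 - 4\right) = \left(-3\right) \left(-4\right) \frac{1}{-13} \left(-400 - 4\right) = \left(-3\right) \left(-4\right) \left(- \frac{1}{13}\right) \left(-404\right) = \left(- \frac{12}{13}\right) \left(-404\right) = \frac{4848}{13}$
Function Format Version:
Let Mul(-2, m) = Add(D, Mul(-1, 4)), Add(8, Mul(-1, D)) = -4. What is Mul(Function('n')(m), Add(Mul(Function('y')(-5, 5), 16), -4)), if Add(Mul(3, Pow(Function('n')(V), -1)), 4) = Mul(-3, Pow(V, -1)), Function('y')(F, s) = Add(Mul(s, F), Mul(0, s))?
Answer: Rational(4848, 13) ≈ 372.92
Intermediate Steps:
D = 12 (D = Add(8, Mul(-1, -4)) = Add(8, 4) = 12)
Function('y')(F, s) = Mul(F, s) (Function('y')(F, s) = Add(Mul(F, s), 0) = Mul(F, s))
m = -4 (m = Mul(Rational(-1, 2), Add(12, Mul(-1, 4))) = Mul(Rational(-1, 2), Add(12, -4)) = Mul(Rational(-1, 2), 8) = -4)
Function('n')(V) = Mul(3, Pow(Add(-4, Mul(-3, Pow(V, -1))), -1))
Mul(Function('n')(m), Add(Mul(Function('y')(-5, 5), 16), -4)) = Mul(Mul(-3, -4, Pow(Add(3, Mul(4, -4)), -1)), Add(Mul(Mul(-5, 5), 16), -4)) = Mul(Mul(-3, -4, Pow(Add(3, -16), -1)), Add(Mul(-25, 16), -4)) = Mul(Mul(-3, -4, Pow(-13, -1)), Add(-400, -4)) = Mul(Mul(-3, -4, Rational(-1, 13)), -404) = Mul(Rational(-12, 13), -404) = Rational(4848, 13)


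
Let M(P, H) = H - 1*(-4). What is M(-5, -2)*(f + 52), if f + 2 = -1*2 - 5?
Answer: 86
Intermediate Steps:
M(P, H) = 4 + H (M(P, H) = H + 4 = 4 + H)
f = -9 (f = -2 + (-1*2 - 5) = -2 + (-2 - 5) = -2 - 7 = -9)
M(-5, -2)*(f + 52) = (4 - 2)*(-9 + 52) = 2*43 = 86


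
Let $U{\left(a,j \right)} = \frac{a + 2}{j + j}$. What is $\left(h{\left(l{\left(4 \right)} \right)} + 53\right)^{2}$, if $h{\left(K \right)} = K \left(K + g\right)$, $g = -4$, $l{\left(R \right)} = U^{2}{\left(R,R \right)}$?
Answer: $\frac{170903329}{65536} \approx 2607.8$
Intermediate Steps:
$U{\left(a,j \right)} = \frac{2 + a}{2 j}$
$l{\left(R \right)} = \frac{\left(2 + R\right)^{2}}{4 R^{2}}$ ($l{\left(R \right)} = \left(\frac{2 + R}{2 R}\right)^{2} = \frac{\left(2 + R\right)^{2}}{4 R^{2}}$)
$h{\left(K \right)} = K \left(-4 + K\right)$ ($h{\left(K \right)} = K \left(K - 4\right) = K \left(-4 + K\right)$)
$\left(h{\left(l{\left(4 \right)} \right)} + 53\right)^{2} = \left(\frac{\left(2 + 4\right)^{2}}{4 \cdot 16} \left(-4 + \frac{\left(2 + 4\right)^{2}}{4 \cdot 16}\right) + 53\right)^{2} = \left(\frac{1}{4} \cdot \frac{1}{16} \cdot 6^{2} \left(-4 + \frac{1}{4} \cdot \frac{1}{16} \cdot 6^{2}\right) + 53\right)^{2} = \left(\frac{1}{4} \cdot \frac{1}{16} \cdot 36 \left(-4 + \frac{1}{4} \cdot \frac{1}{16} \cdot 36\right) + 53\right)^{2} = \left(\frac{9 \left(-4 + \frac{9}{16}\right)}{16} + 53\right)^{2} = \left(\frac{9}{16} \left(- \frac{55}{16}\right) + 53\right)^{2} = \left(- \frac{495}{256} + 53\right)^{2} = \left(\frac{13073}{256}\right)^{2} = \frac{170903329}{65536}$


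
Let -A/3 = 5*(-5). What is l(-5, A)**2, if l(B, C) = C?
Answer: 5625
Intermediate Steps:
A = 75 (A = -15*(-5) = -3*(-25) = 75)
l(-5, A)**2 = 75**2 = 5625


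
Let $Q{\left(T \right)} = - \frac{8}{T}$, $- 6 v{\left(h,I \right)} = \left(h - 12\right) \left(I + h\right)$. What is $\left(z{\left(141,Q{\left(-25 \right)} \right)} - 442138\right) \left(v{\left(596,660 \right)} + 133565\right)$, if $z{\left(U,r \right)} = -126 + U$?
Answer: $- \frac{15006980989}{3} \approx -5.0023 \cdot 10^{9}$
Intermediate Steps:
$v{\left(h,I \right)} = - \frac{\left(-12 + h\right) \left(I + h\right)}{6}$ ($v{\left(h,I \right)} = - \frac{\left(h - 12\right) \left(I + h\right)}{6} = - \frac{\left(-12 + h\right) \left(I + h\right)}{6}$)
$\left(z{\left(141,Q{\left(-25 \right)} \right)} - 442138\right) \left(v{\left(596,660 \right)} + 133565\right) = \left(\left(-126 + 141\right) - 442138\right) \left(\left(2 \cdot 660 + 2 \cdot 596 - \frac{596^{2}}{6} - 110 \cdot 596\right) + 133565\right) = \left(15 - 442138\right) \left(\left(1320 + 1192 - \frac{177608}{3} - 65560\right) + 133565\right) = - 442123 \left(\left(1320 + 1192 - \frac{177608}{3} - 65560\right) + 133565\right) = - 442123 \left(- \frac{366752}{3} + 133565\right) = \left(-442123\right) \frac{33943}{3} = - \frac{15006980989}{3}$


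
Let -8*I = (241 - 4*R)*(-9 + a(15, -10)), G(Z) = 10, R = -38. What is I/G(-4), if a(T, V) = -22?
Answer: 12183/80 ≈ 152.29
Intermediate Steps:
I = 12183/8 (I = -(241 - 4*(-38))*(-9 - 22)/8 = -(241 + 152)*(-31)/8 = -393*(-31)/8 = -⅛*(-12183) = 12183/8 ≈ 1522.9)
I/G(-4) = (12183/8)/10 = (12183/8)*(⅒) = 12183/80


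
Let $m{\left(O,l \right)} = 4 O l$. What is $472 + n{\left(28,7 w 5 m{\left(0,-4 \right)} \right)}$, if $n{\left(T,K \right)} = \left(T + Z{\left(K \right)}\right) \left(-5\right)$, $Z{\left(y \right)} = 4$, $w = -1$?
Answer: $312$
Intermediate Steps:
$m{\left(O,l \right)} = 4 O l$
$n{\left(T,K \right)} = -20 - 5 T$ ($n{\left(T,K \right)} = \left(T + 4\right) \left(-5\right) = \left(4 + T\right) \left(-5\right) = -20 - 5 T$)
$472 + n{\left(28,7 w 5 m{\left(0,-4 \right)} \right)} = 472 - 160 = 312$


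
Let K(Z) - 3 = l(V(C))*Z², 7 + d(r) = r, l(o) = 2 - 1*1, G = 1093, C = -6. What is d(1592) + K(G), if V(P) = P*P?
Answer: 1196237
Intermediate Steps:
V(P) = P²
l(o) = 1 (l(o) = 2 - 1 = 1)
d(r) = -7 + r
K(Z) = 3 + Z² (K(Z) = 3 + 1*Z² = 3 + Z²)
d(1592) + K(G) = (-7 + 1592) + (3 + 1093²) = 1585 + (3 + 1194649) = 1585 + 1194652 = 1196237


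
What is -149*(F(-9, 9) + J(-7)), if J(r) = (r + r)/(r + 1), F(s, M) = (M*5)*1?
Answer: -21158/3 ≈ -7052.7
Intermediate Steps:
F(s, M) = 5*M (F(s, M) = (5*M)*1 = 5*M)
J(r) = 2*r/(1 + r) (J(r) = (2*r)/(1 + r) = 2*r/(1 + r))
-149*(F(-9, 9) + J(-7)) = -149*(5*9 + 2*(-7)/(1 - 7)) = -149*(45 + 2*(-7)/(-6)) = -149*(45 + 2*(-7)*(-⅙)) = -149*(45 + 7/3) = -149*142/3 = -21158/3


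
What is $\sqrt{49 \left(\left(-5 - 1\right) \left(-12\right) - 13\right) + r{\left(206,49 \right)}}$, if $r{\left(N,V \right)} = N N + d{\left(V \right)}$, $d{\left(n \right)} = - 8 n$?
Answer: $\sqrt{44935} \approx 211.98$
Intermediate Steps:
$r{\left(N,V \right)} = N^{2} - 8 V$ ($r{\left(N,V \right)} = N N - 8 V = N^{2} - 8 V$)
$\sqrt{49 \left(\left(-5 - 1\right) \left(-12\right) - 13\right) + r{\left(206,49 \right)}} = \sqrt{49 \left(\left(-5 - 1\right) \left(-12\right) - 13\right) + \left(206^{2} - 392\right)} = \sqrt{49 \left(\left(-6\right) \left(-12\right) - 13\right) + \left(42436 - 392\right)} = \sqrt{49 \left(72 - 13\right) + 42044} = \sqrt{49 \cdot 59 + 42044} = \sqrt{2891 + 42044} = \sqrt{44935}$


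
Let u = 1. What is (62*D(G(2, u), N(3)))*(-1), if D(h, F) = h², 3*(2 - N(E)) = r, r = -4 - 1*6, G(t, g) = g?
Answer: -62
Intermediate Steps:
r = -10 (r = -4 - 6 = -10)
N(E) = 16/3 (N(E) = 2 - ⅓*(-10) = 2 + 10/3 = 16/3)
(62*D(G(2, u), N(3)))*(-1) = (62*1²)*(-1) = (62*1)*(-1) = 62*(-1) = -62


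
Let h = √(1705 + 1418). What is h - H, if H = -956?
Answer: 956 + 3*√347 ≈ 1011.9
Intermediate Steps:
h = 3*√347 (h = √3123 = 3*√347 ≈ 55.884)
h - H = 3*√347 - 1*(-956) = 3*√347 + 956 = 956 + 3*√347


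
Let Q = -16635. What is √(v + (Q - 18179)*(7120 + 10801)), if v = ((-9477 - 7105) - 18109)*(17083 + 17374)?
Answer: I*√1819249481 ≈ 42653.0*I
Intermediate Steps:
v = -1195347787 (v = (-16582 - 18109)*34457 = -34691*34457 = -1195347787)
√(v + (Q - 18179)*(7120 + 10801)) = √(-1195347787 + (-16635 - 18179)*(7120 + 10801)) = √(-1195347787 - 34814*17921) = √(-1195347787 - 623901694) = √(-1819249481) = I*√1819249481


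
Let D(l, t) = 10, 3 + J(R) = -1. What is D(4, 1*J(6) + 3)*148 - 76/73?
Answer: 107964/73 ≈ 1479.0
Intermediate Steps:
J(R) = -4 (J(R) = -3 - 1 = -4)
D(4, 1*J(6) + 3)*148 - 76/73 = 10*148 - 76/73 = 1480 - 76*1/73 = 1480 - 76/73 = 107964/73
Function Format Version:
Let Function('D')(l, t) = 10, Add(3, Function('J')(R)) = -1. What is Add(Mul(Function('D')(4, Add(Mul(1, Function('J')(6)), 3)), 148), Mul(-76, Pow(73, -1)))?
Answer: Rational(107964, 73) ≈ 1479.0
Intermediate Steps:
Function('J')(R) = -4 (Function('J')(R) = Add(-3, -1) = -4)
Add(Mul(Function('D')(4, Add(Mul(1, Function('J')(6)), 3)), 148), Mul(-76, Pow(73, -1))) = Add(Mul(10, 148), Mul(-76, Pow(73, -1))) = Add(1480, Mul(-76, Rational(1, 73))) = Add(1480, Rational(-76, 73)) = Rational(107964, 73)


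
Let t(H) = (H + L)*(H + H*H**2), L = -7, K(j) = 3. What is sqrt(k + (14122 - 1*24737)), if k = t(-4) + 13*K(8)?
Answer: 6*I*sqrt(273) ≈ 99.136*I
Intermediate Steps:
t(H) = (-7 + H)*(H + H**3) (t(H) = (H - 7)*(H + H*H**2) = (-7 + H)*(H + H**3))
k = 787 (k = -4*(-7 - 4 + (-4)**3 - 7*(-4)**2) + 13*3 = -4*(-7 - 4 - 64 - 7*16) + 39 = -4*(-7 - 4 - 64 - 112) + 39 = -4*(-187) + 39 = 748 + 39 = 787)
sqrt(k + (14122 - 1*24737)) = sqrt(787 + (14122 - 1*24737)) = sqrt(787 + (14122 - 24737)) = sqrt(787 - 10615) = sqrt(-9828) = 6*I*sqrt(273)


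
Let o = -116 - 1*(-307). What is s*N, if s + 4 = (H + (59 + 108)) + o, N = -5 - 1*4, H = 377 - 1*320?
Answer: -3699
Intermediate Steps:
o = 191 (o = -116 + 307 = 191)
H = 57 (H = 377 - 320 = 57)
N = -9 (N = -5 - 4 = -9)
s = 411 (s = -4 + ((57 + (59 + 108)) + 191) = -4 + ((57 + 167) + 191) = -4 + (224 + 191) = -4 + 415 = 411)
s*N = 411*(-9) = -3699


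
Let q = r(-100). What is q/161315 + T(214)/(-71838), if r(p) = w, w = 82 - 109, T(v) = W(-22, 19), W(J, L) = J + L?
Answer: -485227/3862848990 ≈ -0.00012561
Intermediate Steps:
T(v) = -3 (T(v) = -22 + 19 = -3)
w = -27
r(p) = -27
q = -27
q/161315 + T(214)/(-71838) = -27/161315 - 3/(-71838) = -27*1/161315 - 3*(-1/71838) = -27/161315 + 1/23946 = -485227/3862848990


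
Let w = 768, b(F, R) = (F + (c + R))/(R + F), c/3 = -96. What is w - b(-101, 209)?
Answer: 2309/3 ≈ 769.67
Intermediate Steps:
c = -288 (c = 3*(-96) = -288)
b(F, R) = (-288 + F + R)/(F + R) (b(F, R) = (F + (-288 + R))/(R + F) = (-288 + F + R)/(F + R))
w - b(-101, 209) = 768 - (-288 - 101 + 209)/(-101 + 209) = 768 - (-180)/108 = 768 - 1*(-5/3) = 768 + 5/3 = 2309/3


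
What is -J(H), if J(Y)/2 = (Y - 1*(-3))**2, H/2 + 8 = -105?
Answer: -99458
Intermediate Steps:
H = -226 (H = -16 + 2*(-105) = -16 - 210 = -226)
J(Y) = 2*(3 + Y)**2 (J(Y) = 2*(Y - 1*(-3))**2 = 2*(Y + 3)**2 = 2*(3 + Y)**2)
-J(H) = -2*(3 - 226)**2 = -2*(-223)**2 = -2*49729 = -1*99458 = -99458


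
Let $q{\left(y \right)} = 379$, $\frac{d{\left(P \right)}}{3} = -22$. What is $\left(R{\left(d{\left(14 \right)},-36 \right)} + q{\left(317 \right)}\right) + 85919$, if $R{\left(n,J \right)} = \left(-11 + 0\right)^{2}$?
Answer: $86419$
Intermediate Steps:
$d{\left(P \right)} = -66$ ($d{\left(P \right)} = 3 \left(-22\right) = -66$)
$R{\left(n,J \right)} = 121$ ($R{\left(n,J \right)} = \left(-11\right)^{2} = 121$)
$\left(R{\left(d{\left(14 \right)},-36 \right)} + q{\left(317 \right)}\right) + 85919 = \left(121 + 379\right) + 85919 = 500 + 85919 = 86419$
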